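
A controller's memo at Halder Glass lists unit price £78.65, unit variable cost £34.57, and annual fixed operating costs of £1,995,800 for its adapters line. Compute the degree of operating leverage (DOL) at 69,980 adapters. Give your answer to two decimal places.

2.83

Contribution at this volume is 69,980 × £44.08 = £3,084,718.40.
Operating income = contribution − fixed costs = £3,084,718.40 − £1,995,800 = £1,088,918.40.
DOL = contribution ÷ EBIT = £3,084,718.40 ÷ £1,088,918.40 = 2.8328.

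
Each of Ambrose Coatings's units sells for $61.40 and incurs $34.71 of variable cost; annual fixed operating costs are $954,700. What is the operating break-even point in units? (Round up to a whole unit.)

Unit CM = price − variable cost = $61.40 − $34.71 = $26.69.
Break-even Q = $954,700 / $26.69 = 35,769.95 → 35,770 units.

35,770 units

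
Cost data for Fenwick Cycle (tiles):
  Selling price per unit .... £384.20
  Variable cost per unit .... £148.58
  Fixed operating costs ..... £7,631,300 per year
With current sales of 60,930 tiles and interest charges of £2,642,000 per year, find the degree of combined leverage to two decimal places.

3.52

At 60,930 units, contribution = 60,930 × £235.62 = £14,356,326.60.
Operating income = contribution − fixed costs = £14,356,326.60 − £7,631,300 = £6,725,026.60. Interest = £2,642,000.00, so EBIT − I = £4,083,026.60.
Degree of total leverage = total CM / (EBIT − interest) = £14,356,326.60 / £4,083,026.60 = 3.5161.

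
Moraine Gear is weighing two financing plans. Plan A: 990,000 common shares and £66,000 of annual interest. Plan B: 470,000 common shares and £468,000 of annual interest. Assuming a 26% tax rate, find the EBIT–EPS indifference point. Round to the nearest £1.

£831,346

At indifference, (EBIT − 66,000)(1 − t)/990,000 = (EBIT − 468,000)(1 − t)/470,000.
The (1 − t) factor cancels: (EBIT − 66,000) × 470,000 = (EBIT − 468,000) × 990,000.
EBIT × (990,000 − 470,000) = 468,000 × 990,000 − 66,000 × 470,000 = 432,300,000,000, so EBIT = 432,300,000,000 ÷ 520,000 = 831,346.15.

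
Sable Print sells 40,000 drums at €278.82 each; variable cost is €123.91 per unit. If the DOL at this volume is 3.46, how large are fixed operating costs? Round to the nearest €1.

At 40,000 units, contribution = 40,000 × €154.91 = €6,196,400.00.
DOL = contribution / EBIT, so EBIT = €6,196,400.00 / 3.46 = €1,790,867.05.
And FC = contribution − EBIT = €6,196,400.00 − €1,790,867.05 = €4,405,533.

€4,405,533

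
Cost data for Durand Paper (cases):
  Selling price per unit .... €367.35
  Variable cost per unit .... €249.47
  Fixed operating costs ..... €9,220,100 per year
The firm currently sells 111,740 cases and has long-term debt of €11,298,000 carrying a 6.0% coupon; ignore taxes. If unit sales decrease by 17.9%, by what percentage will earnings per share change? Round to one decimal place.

-72.0%

Contribution at this volume is 111,740 × €117.88 = €13,171,911.20.
Operating income = contribution − fixed costs = €13,171,911.20 − €9,220,100 = €3,951,811.20.
After interest of €677,880.00, pre-tax earnings = €3,273,931.20.
DCL = total CM / (EBIT − I) = €13,171,911.20 / €3,273,931.20 = 4.0233.
EPS therefore changes by 4.0233 × (-17.9%) = -72.0%.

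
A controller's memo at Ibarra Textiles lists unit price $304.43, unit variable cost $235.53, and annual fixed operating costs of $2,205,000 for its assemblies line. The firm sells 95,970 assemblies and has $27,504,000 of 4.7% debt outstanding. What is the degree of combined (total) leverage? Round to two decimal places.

At 95,970 units, contribution = 95,970 × $68.90 = $6,612,333.00.
EBIT = $6,612,333.00 − $2,205,000 = $4,407,333.00. Interest = $1,292,688.00, so EBIT − I = $3,114,645.00.
Degree of total leverage = total CM / (EBIT − interest) = $6,612,333.00 / $3,114,645.00 = 2.1230.

2.12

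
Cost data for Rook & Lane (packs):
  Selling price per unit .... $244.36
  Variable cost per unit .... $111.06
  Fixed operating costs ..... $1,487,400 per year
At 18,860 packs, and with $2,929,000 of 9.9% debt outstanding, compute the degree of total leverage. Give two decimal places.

3.41

Contribution at this volume is 18,860 × $133.30 = $2,514,038.00.
EBIT = $2,514,038.00 − $1,487,400 = $1,026,638.00. Interest = $289,971.00.
DOL = $2,514,038.00 ÷ $1,026,638.00 = 2.4488; DFL = $1,026,638.00 ÷ $736,667.00 = 1.3936.
Combined leverage = 2.4488 × 1.3936 = 3.4126.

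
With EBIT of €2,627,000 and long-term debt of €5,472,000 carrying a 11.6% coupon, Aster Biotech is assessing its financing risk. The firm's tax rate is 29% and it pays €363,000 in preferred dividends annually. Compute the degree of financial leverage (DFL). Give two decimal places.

Annual interest charges come to €634,752.00.
Preferred dividends grossed up pre-tax: €363,000 / (1 − 0.29) = €511,267.61.
DFL = EBIT ÷ [EBIT − I − D_p/(1−t)] = €2,627,000 ÷ [€2,627,000 − €634,752.00 − €511,267.61] = €2,627,000 ÷ €1,480,980.39 = 1.7738.

1.77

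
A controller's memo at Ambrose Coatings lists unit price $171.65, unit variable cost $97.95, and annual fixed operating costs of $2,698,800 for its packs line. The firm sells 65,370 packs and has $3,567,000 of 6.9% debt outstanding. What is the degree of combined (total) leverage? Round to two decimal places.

2.57

At 65,370 units, contribution = 65,370 × $73.70 = $4,817,769.00.
Operating income = contribution − fixed costs = $4,817,769.00 − $2,698,800 = $2,118,969.00. Interest = $246,123.00, so EBIT − I = $1,872,846.00.
Degree of total leverage = total CM / (EBIT − interest) = $4,817,769.00 / $1,872,846.00 = 2.5724.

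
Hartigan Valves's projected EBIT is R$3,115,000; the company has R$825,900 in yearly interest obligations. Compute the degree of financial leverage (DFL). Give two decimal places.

Interest = R$825,900.00.
Degree of financial leverage = EBIT / (EBIT − interest) = R$3,115,000 / R$2,289,100.00 = 1.3608.

1.36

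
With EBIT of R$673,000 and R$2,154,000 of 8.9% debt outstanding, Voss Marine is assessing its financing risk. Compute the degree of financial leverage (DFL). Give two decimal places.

1.40

Annual interest charges come to R$191,706.00.
DFL = EBIT ÷ (EBIT − I) = R$673,000 ÷ (R$673,000 − R$191,706.00) = R$673,000 ÷ R$481,294.00 = 1.3983.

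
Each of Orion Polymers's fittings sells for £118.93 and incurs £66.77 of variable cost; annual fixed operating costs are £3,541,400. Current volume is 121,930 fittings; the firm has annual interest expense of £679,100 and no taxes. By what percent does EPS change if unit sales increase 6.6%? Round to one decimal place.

At 121,930 units, contribution = 121,930 × £52.16 = £6,359,868.80.
EBIT = £6,359,868.80 − £3,541,400 = £2,818,468.80.
Interest = £679,100.00, so EBIT − I = £2,139,368.80.
Degree of combined leverage = contribution ÷ (EBIT − I) = £6,359,868.80 ÷ £2,139,368.80 = 2.9728.
EPS therefore changes by 2.9728 × (+6.6%) = +19.6%.

+19.6%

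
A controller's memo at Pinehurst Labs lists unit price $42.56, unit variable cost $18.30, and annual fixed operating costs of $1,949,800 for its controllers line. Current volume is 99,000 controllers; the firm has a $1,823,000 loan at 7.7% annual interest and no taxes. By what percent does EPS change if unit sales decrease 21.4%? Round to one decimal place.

-165.0%

At 99,000 units, contribution = 99,000 × $24.26 = $2,401,740.00.
Operating income = contribution − fixed costs = $2,401,740.00 − $1,949,800 = $451,940.00.
Interest = $140,371.00, so EBIT − I = $311,569.00.
Degree of combined leverage = contribution ÷ (EBIT − I) = $2,401,740.00 ÷ $311,569.00 = 7.7085.
EPS therefore changes by 7.7085 × (-21.4%) = -165.0%.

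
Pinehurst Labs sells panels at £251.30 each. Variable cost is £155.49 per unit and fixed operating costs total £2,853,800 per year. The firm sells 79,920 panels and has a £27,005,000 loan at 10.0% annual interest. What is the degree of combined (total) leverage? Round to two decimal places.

At 79,920 units, contribution = 79,920 × £95.81 = £7,657,135.20.
Subtracting fixed costs: EBIT = £7,657,135.20 − £2,853,800 = £4,803,335.20. Interest = £2,700,500.00.
DOL = £7,657,135.20 ÷ £4,803,335.20 = 1.5941; DFL = £4,803,335.20 ÷ £2,102,835.20 = 2.2842.
Combined leverage = 1.5941 × 2.2842 = 3.6412.

3.64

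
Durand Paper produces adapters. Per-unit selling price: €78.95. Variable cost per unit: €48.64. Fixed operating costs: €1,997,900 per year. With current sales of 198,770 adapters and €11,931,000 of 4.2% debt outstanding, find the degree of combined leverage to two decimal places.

Contribution at this volume is 198,770 × €30.31 = €6,024,718.70.
EBIT = €6,024,718.70 − €1,997,900 = €4,026,818.70. Interest = €501,102.00.
DOL = €6,024,718.70 ÷ €4,026,818.70 = 1.4961; DFL = €4,026,818.70 ÷ €3,525,716.70 = 1.1421.
Combined leverage = 1.4961 × 1.1421 = 1.7087.

1.71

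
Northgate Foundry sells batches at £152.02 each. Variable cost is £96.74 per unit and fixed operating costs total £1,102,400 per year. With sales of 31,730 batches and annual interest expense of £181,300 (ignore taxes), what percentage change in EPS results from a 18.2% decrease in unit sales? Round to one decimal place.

At 31,730 units, contribution = 31,730 × £55.28 = £1,754,034.40.
EBIT = £1,754,034.40 − £1,102,400 = £651,634.40.
After interest of £181,300.00, pre-tax earnings = £470,334.40.
Degree of combined leverage = contribution ÷ (EBIT − I) = £1,754,034.40 ÷ £470,334.40 = 3.7293.
EPS therefore changes by 3.7293 × (-18.2%) = -67.9%.

-67.9%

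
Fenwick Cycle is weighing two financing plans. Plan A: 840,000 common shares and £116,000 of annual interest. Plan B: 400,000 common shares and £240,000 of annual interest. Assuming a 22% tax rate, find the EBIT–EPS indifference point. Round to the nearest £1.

Set EPS_A = EPS_B: (EBIT − £116,000)(1 − 0.22) ÷ 840,000 = (EBIT − £240,000)(1 − 0.22) ÷ 400,000.
Cancelling (1 − t) and cross-multiplying: 400,000·(EBIT − 116,000) = 840,000·(EBIT − 240,000).
EBIT × (840,000 − 400,000) = 240,000 × 840,000 − 116,000 × 400,000 = 155,200,000,000, so EBIT = 155,200,000,000 ÷ 440,000 = 352,727.27.

£352,727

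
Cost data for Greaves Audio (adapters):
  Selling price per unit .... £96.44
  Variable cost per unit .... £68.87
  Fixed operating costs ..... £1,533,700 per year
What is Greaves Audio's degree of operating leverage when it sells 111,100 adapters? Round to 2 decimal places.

Contribution at this volume is 111,100 × £27.57 = £3,063,027.00.
Operating income = contribution − fixed costs = £3,063,027.00 − £1,533,700 = £1,529,327.00.
DOL = contribution ÷ EBIT = £3,063,027.00 ÷ £1,529,327.00 = 2.0029.

2.00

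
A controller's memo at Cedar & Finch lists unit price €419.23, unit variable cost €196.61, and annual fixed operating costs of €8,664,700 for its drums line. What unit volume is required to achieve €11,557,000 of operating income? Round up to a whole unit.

Unit CM = price − variable cost = €419.23 − €196.61 = €222.62.
Required volume = (fixed costs + target profit) ÷ CM = (€8,664,700 + €11,557,000) ÷ €222.62 = 90,835.06, so 90,836 drums.

90,836 drums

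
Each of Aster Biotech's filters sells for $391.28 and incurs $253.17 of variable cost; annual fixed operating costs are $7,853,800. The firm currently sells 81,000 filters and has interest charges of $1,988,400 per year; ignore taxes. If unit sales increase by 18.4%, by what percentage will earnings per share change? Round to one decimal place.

+153.1%

Contribution at this volume is 81,000 × $138.11 = $11,186,910.00.
EBIT = $11,186,910.00 − $7,853,800 = $3,333,110.00.
After interest of $1,988,400.00, pre-tax earnings = $1,344,710.00.
DCL = total CM / (EBIT − I) = $11,186,910.00 / $1,344,710.00 = 8.3192.
%ΔEPS = DCL × %ΔSales = 8.3192 × +18.4% = +153.1%.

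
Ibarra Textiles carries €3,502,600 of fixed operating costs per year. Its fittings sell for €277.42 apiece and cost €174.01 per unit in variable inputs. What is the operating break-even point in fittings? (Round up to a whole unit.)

33,871 fittings

Unit CM = price − variable cost = €277.42 − €174.01 = €103.41.
Units to break even: €3,502,600 ÷ €103.41 = 33,871.00, rounded up to 33,871.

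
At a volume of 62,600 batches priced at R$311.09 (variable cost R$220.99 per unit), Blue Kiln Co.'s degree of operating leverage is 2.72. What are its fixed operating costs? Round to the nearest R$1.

Total contribution margin = 62,600 × R$90.10 = R$5,640,260.00.
Since DOL = CM ÷ EBIT, EBIT = R$5,640,260.00 ÷ 2.72 = R$2,073,625.00.
And FC = contribution − EBIT = R$5,640,260.00 − R$2,073,625.00 = R$3,566,635.

R$3,566,635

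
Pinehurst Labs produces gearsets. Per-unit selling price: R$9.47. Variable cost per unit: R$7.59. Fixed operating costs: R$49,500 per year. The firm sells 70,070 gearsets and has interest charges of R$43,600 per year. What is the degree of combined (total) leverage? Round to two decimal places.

3.41

At 70,070 units, contribution = 70,070 × R$1.88 = R$131,731.60.
Subtracting fixed costs: EBIT = R$131,731.60 − R$49,500 = R$82,231.60. Interest = R$43,600.00, so EBIT − I = R$38,631.60.
Degree of total leverage = total CM / (EBIT − interest) = R$131,731.60 / R$38,631.60 = 3.4099.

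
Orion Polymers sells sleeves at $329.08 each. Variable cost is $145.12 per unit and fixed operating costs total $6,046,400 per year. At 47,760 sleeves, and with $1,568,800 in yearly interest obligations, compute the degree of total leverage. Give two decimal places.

Total contribution margin = 47,760 × $183.96 = $8,785,929.60.
Subtracting fixed costs: EBIT = $8,785,929.60 − $6,046,400 = $2,739,529.60. Interest = $1,568,800.00, so EBIT − I = $1,170,729.60.
DCL = contribution ÷ (EBIT − I) = $8,785,929.60 ÷ $1,170,729.60 = 7.5047.

7.50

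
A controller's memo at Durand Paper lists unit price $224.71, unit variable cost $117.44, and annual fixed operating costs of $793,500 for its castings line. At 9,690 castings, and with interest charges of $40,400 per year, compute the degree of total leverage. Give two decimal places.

5.06

At 9,690 units, contribution = 9,690 × $107.27 = $1,039,446.30.
Operating income = contribution − fixed costs = $1,039,446.30 − $793,500 = $245,946.30. Interest = $40,400.00, so EBIT − I = $205,546.30.
DCL = contribution ÷ (EBIT − I) = $1,039,446.30 ÷ $205,546.30 = 5.0570.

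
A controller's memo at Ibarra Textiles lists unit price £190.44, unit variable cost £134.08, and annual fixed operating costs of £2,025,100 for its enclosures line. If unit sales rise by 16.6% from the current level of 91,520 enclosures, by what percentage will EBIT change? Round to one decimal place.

+27.3%

Total contribution margin = 91,520 × £56.36 = £5,158,067.20.
Operating income = contribution − fixed costs = £5,158,067.20 − £2,025,100 = £3,132,967.20.
DOL = contribution ÷ EBIT = £5,158,067.20 ÷ £3,132,967.20 = 1.6464.
%ΔEBIT = DOL × %ΔSales = 1.6464 × +16.6% = +27.3%.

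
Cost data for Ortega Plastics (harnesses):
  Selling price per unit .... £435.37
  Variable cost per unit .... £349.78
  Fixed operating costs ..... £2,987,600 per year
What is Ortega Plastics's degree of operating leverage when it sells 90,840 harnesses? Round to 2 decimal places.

At 90,840 units, contribution = 90,840 × £85.59 = £7,774,995.60.
Operating income = contribution − fixed costs = £7,774,995.60 − £2,987,600 = £4,787,395.60.
DOL = contribution ÷ EBIT = £7,774,995.60 ÷ £4,787,395.60 = 1.6241.

1.62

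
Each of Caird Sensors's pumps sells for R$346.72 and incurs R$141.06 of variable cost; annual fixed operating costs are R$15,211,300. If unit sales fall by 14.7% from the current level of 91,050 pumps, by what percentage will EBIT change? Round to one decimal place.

Contribution at this volume is 91,050 × R$205.66 = R$18,725,343.00.
EBIT = R$18,725,343.00 − R$15,211,300 = R$3,514,043.00.
DOL = contribution ÷ EBIT = R$18,725,343.00 ÷ R$3,514,043.00 = 5.3287.
%ΔEBIT = DOL × %ΔSales = 5.3287 × -14.7% = -78.3%.

-78.3%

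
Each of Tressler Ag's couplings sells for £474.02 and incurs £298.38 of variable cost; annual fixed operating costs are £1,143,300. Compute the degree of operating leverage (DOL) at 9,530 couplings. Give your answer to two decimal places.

3.15

Total contribution margin = 9,530 × £175.64 = £1,673,849.20.
Subtracting fixed costs: EBIT = £1,673,849.20 − £1,143,300 = £530,549.20.
DOL = contribution ÷ EBIT = £1,673,849.20 ÷ £530,549.20 = 3.1549.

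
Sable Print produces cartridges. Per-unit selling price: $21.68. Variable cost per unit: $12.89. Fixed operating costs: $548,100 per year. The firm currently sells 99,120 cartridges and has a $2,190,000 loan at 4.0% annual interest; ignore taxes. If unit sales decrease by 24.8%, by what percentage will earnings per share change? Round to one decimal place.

At 99,120 units, contribution = 99,120 × $8.79 = $871,264.80.
EBIT = $871,264.80 − $548,100 = $323,164.80.
After interest of $87,600.00, pre-tax earnings = $235,564.80.
Degree of combined leverage = contribution ÷ (EBIT − I) = $871,264.80 ÷ $235,564.80 = 3.6986.
EPS therefore changes by 3.6986 × (-24.8%) = -91.7%.

-91.7%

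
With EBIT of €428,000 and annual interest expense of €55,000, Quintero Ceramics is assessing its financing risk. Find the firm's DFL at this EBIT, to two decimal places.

1.15

Annual interest charges come to €55,000.00.
DFL = EBIT ÷ (EBIT − I) = €428,000 ÷ (€428,000 − €55,000.00) = €428,000 ÷ €373,000.00 = 1.1475.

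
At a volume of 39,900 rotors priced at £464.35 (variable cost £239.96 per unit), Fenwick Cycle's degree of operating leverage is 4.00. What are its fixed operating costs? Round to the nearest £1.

£6,714,871

Total contribution margin = 39,900 × £224.39 = £8,953,161.00.
DOL = contribution / EBIT, so EBIT = £8,953,161.00 / 4.00 = £2,238,290.25.
Fixed costs = CM − EBIT = £8,953,161.00 − £2,238,290.25 = £6,714,871.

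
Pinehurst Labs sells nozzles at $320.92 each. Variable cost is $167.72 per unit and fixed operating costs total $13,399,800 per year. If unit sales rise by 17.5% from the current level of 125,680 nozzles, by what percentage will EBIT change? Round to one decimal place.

+57.6%

Total contribution margin = 125,680 × $153.20 = $19,254,176.00.
Operating income = contribution − fixed costs = $19,254,176.00 − $13,399,800 = $5,854,376.00.
DOL = contribution ÷ EBIT = $19,254,176.00 ÷ $5,854,376.00 = 3.2889.
Operating income changes by 3.2889 × +17.5% = +57.6%.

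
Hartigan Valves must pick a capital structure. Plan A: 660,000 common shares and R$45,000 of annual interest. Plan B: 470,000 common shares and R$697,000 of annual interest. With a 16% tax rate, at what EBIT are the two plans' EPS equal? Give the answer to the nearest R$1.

At indifference, (EBIT − 45,000)(1 − t)/660,000 = (EBIT − 697,000)(1 − t)/470,000.
The (1 − t) factor cancels: (EBIT − 45,000) × 470,000 = (EBIT − 697,000) × 660,000.
EBIT × (660,000 − 470,000) = 697,000 × 660,000 − 45,000 × 470,000 = 438,870,000,000, so EBIT = 438,870,000,000 ÷ 190,000 = 2,309,842.11.

R$2,309,842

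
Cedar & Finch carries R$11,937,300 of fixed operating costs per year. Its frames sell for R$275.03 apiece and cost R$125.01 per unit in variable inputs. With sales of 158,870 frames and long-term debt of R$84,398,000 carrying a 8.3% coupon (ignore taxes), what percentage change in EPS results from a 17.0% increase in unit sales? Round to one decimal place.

+82.8%

At 158,870 units, contribution = 158,870 × R$150.02 = R$23,833,677.40.
Operating income = contribution − fixed costs = R$23,833,677.40 − R$11,937,300 = R$11,896,377.40.
Interest = R$7,005,034.00, so EBIT − I = R$4,891,343.40.
Degree of combined leverage = contribution ÷ (EBIT − I) = R$23,833,677.40 ÷ R$4,891,343.40 = 4.8726.
%ΔEPS = DCL × %ΔSales = 4.8726 × +17.0% = +82.8%.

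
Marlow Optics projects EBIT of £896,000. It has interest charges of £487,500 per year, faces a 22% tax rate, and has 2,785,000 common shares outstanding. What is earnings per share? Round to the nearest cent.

Interest = £487,500.00, so EBT = £896,000 − £487,500.00 = £408,500.00.
Net income = £408,500.00 × (1 − 0.22) = £318,630.00.
EPS = £318,630.00 ÷ 2,785,000 = £0.11.

£0.11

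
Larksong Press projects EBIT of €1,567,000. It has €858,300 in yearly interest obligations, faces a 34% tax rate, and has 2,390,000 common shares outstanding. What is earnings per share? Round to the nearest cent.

Pre-tax income = €1,567,000 − €858,300.00 = €708,700.00.
After tax at 34%: net income = €708,700.00 × 0.66 = €467,742.00.
EPS = €467,742.00 ÷ 2,390,000 = €0.20.

€0.20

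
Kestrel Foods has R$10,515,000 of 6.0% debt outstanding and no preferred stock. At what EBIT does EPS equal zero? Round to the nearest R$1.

R$630,900

Annual interest = 6.0% × R$10,515,000 = R$630,900.00.
Without preferred stock the financial break-even is simply EBIT = interest = R$630,900.00.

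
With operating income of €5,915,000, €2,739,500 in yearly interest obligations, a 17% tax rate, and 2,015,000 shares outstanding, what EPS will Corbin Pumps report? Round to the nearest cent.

€1.31

Interest = €2,739,500.00, so EBT = €5,915,000 − €2,739,500.00 = €3,175,500.00.
Net income = €3,175,500.00 × (1 − 0.17) = €2,635,665.00.
Per share: €2,635,665.00 / 2,015,000 shares = €1.31.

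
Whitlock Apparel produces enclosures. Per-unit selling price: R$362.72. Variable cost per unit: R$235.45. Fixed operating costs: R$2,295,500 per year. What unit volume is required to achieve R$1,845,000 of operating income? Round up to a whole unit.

Contribution margin per unit = R$362.72 − R$235.45 = R$127.27.
Need Q such that Q × R$127.27 − R$2,295,500 = R$1,845,000, i.e. Q = R$4,140,500 / R$127.27 = 32,533.20 → 32,534.

32,534 enclosures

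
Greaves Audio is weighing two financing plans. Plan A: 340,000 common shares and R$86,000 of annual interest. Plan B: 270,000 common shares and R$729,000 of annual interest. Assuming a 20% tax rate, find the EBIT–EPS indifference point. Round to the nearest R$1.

R$3,209,143

Set EPS_A = EPS_B: (EBIT − R$86,000)(1 − 0.20) ÷ 340,000 = (EBIT − R$729,000)(1 − 0.20) ÷ 270,000.
The (1 − t) factor cancels: (EBIT − 86,000) × 270,000 = (EBIT − 729,000) × 340,000.
EBIT × (340,000 − 270,000) = 729,000 × 340,000 − 86,000 × 270,000 = 224,640,000,000, so EBIT = 224,640,000,000 ÷ 70,000 = 3,209,142.86.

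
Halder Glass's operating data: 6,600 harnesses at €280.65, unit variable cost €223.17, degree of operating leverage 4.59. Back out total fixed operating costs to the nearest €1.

Total contribution margin = 6,600 × €57.48 = €379,368.00.
DOL = contribution / EBIT, so EBIT = €379,368.00 / 4.59 = €82,650.98.
Fixed costs = CM − EBIT = €379,368.00 − €82,650.98 = €296,717.

€296,717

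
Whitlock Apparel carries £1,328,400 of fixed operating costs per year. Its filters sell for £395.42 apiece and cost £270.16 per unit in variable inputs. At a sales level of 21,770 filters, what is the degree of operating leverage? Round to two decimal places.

Total contribution margin = 21,770 × £125.26 = £2,726,910.20.
EBIT = £2,726,910.20 − £1,328,400 = £1,398,510.20.
DOL = contribution ÷ EBIT = £2,726,910.20 ÷ £1,398,510.20 = 1.9499.

1.95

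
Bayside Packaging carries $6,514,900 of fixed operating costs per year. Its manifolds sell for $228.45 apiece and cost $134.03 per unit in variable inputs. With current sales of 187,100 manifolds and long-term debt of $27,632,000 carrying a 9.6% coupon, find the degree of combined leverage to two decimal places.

Contribution at this volume is 187,100 × $94.42 = $17,665,982.00.
Operating income = contribution − fixed costs = $17,665,982.00 − $6,514,900 = $11,151,082.00. Interest = $2,652,672.00.
DOL = $17,665,982.00 ÷ $11,151,082.00 = 1.5842; DFL = $11,151,082.00 ÷ $8,498,410.00 = 1.3121.
Combined leverage = 1.5842 × 1.3121 = 2.0786.

2.08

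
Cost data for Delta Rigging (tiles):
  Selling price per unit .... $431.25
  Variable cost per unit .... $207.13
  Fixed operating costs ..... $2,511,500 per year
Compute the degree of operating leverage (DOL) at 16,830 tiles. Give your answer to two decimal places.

Contribution at this volume is 16,830 × $224.12 = $3,771,939.60.
Subtracting fixed costs: EBIT = $3,771,939.60 − $2,511,500 = $1,260,439.60.
DOL = contribution ÷ EBIT = $3,771,939.60 ÷ $1,260,439.60 = 2.9926.

2.99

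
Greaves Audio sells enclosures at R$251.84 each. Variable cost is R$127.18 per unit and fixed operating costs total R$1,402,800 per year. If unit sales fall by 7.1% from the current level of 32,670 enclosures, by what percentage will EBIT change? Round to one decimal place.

At 32,670 units, contribution = 32,670 × R$124.66 = R$4,072,642.20.
Subtracting fixed costs: EBIT = R$4,072,642.20 − R$1,402,800 = R$2,669,842.20.
Degree of operating leverage = R$4,072,642.20 / R$2,669,842.20 = 1.5254.
Operating income changes by 1.5254 × -7.1% = -10.8%.

-10.8%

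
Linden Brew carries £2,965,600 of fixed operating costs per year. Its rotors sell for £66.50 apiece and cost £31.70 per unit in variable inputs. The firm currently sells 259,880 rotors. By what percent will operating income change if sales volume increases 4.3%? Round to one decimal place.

+6.4%

Contribution at this volume is 259,880 × £34.80 = £9,043,824.00.
Operating income = contribution − fixed costs = £9,043,824.00 − £2,965,600 = £6,078,224.00.
Degree of operating leverage = £9,043,824.00 / £6,078,224.00 = 1.4879.
%ΔEBIT = DOL × %ΔSales = 1.4879 × +4.3% = +6.4%.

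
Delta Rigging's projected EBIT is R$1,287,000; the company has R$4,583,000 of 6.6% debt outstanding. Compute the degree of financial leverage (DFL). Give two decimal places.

1.31

Interest = R$302,478.00.
DFL = EBIT ÷ (EBIT − I) = R$1,287,000 ÷ (R$1,287,000 − R$302,478.00) = R$1,287,000 ÷ R$984,522.00 = 1.3072.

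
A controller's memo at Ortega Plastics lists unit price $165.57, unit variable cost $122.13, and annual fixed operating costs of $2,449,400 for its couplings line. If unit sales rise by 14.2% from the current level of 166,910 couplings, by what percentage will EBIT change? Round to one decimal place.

+21.4%

At 166,910 units, contribution = 166,910 × $43.44 = $7,250,570.40.
Subtracting fixed costs: EBIT = $7,250,570.40 − $2,449,400 = $4,801,170.40.
So DOL = total CM / EBIT = $7,250,570.40 / $4,801,170.40 = 1.5102.
%ΔEBIT = DOL × %ΔSales = 1.5102 × +14.2% = +21.4%.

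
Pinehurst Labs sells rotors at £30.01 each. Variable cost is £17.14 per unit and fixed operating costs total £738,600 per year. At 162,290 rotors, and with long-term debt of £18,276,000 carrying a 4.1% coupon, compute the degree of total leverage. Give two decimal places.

3.48

Total contribution margin = 162,290 × £12.87 = £2,088,672.30.
EBIT = £2,088,672.30 − £738,600 = £1,350,072.30. Interest = £749,316.00, so EBIT − I = £600,756.30.
Degree of total leverage = total CM / (EBIT − interest) = £2,088,672.30 / £600,756.30 = 3.4767.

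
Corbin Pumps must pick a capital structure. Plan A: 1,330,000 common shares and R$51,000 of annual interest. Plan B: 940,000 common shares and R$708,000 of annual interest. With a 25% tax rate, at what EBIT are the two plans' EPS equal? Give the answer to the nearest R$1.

At indifference, (EBIT − 51,000)(1 − t)/1,330,000 = (EBIT − 708,000)(1 − t)/940,000.
Cancelling (1 − t) and cross-multiplying: 940,000·(EBIT − 51,000) = 1,330,000·(EBIT − 708,000).
Solving, EBIT = (708,000·1,330,000 − 51,000·940,000) / (1,330,000 − 940,000) = 893,700,000,000 / 390,000 = 2,291,538.46.

R$2,291,538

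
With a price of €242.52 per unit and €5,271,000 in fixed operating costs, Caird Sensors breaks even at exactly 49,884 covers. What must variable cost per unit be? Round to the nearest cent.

€136.85

Contribution per unit must be FC / Q = €5,271,000 / 49,884 = €105.6651.
Variable cost per unit = €242.52 − €105.6651 = €136.85.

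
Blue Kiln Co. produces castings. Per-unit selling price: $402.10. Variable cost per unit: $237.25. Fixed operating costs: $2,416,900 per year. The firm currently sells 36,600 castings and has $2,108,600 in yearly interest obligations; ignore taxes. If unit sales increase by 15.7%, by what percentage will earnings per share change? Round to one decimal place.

+62.8%

At 36,600 units, contribution = 36,600 × $164.85 = $6,033,510.00.
Subtracting fixed costs: EBIT = $6,033,510.00 − $2,416,900 = $3,616,610.00.
Interest = $2,108,600.00, so EBIT − I = $1,508,010.00.
Degree of combined leverage = contribution ÷ (EBIT − I) = $6,033,510.00 ÷ $1,508,010.00 = 4.0010.
EPS therefore changes by 4.0010 × (+15.7%) = +62.8%.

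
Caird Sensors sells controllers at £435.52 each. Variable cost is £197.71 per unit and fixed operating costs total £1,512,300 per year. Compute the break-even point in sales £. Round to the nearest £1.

£2,769,593

CM per unit = £435.52 − £197.71 = £237.81; CM ratio = £237.81 / £435.52 = 0.5460.
Break-even sales = FC ÷ CM ratio = £1,512,300 × £435.52 / £237.81 = £2,769,593.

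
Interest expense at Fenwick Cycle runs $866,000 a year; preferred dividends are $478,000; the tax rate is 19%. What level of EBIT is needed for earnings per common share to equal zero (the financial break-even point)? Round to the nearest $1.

$1,456,123

Preferred dividends are paid after tax, so their pre-tax equivalent is $478,000 ÷ (1 − 0.19) = $590,123.46.
Financial break-even EBIT = interest + D_p ÷ (1 − t) = $866,000 + $590,123.46 = $1,456,123.46.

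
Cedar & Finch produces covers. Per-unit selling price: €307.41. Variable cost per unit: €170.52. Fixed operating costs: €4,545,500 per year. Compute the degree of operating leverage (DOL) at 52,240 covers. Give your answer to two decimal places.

Contribution at this volume is 52,240 × €136.89 = €7,151,133.60.
Subtracting fixed costs: EBIT = €7,151,133.60 − €4,545,500 = €2,605,633.60.
DOL = contribution ÷ EBIT = €7,151,133.60 ÷ €2,605,633.60 = 2.7445.

2.74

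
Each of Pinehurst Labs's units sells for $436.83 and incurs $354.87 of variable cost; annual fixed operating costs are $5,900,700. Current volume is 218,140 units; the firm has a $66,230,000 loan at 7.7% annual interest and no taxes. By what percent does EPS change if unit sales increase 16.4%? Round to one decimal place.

Contribution at this volume is 218,140 × $81.96 = $17,878,754.40.
Subtracting fixed costs: EBIT = $17,878,754.40 − $5,900,700 = $11,978,054.40.
Interest = $5,099,710.00, so EBIT − I = $6,878,344.40.
Degree of combined leverage = contribution ÷ (EBIT − I) = $17,878,754.40 ÷ $6,878,344.40 = 2.5993.
EPS therefore changes by 2.5993 × (+16.4%) = +42.6%.

+42.6%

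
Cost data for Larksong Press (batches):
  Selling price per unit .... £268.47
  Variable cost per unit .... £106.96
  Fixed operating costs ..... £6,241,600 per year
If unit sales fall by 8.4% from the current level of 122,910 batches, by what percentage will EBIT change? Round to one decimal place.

Total contribution margin = 122,910 × £161.51 = £19,851,194.10.
Operating income = contribution − fixed costs = £19,851,194.10 − £6,241,600 = £13,609,594.10.
DOL = contribution ÷ EBIT = £19,851,194.10 ÷ £13,609,594.10 = 1.4586.
Operating income changes by 1.4586 × -8.4% = -12.3%.

-12.3%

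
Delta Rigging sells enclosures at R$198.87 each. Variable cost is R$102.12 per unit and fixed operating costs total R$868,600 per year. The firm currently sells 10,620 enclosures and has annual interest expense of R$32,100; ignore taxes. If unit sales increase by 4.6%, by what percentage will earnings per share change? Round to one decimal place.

Total contribution margin = 10,620 × R$96.75 = R$1,027,485.00.
Operating income = contribution − fixed costs = R$1,027,485.00 − R$868,600 = R$158,885.00.
Interest = R$32,100.00, so EBIT − I = R$126,785.00.
DCL = total CM / (EBIT − I) = R$1,027,485.00 / R$126,785.00 = 8.1042.
EPS therefore changes by 8.1042 × (+4.6%) = +37.3%.

+37.3%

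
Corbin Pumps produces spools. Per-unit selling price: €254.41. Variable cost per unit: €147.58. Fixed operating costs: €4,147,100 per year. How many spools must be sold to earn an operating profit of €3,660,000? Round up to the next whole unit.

73,080 spools

Unit CM = price − variable cost = €254.41 − €147.58 = €106.83.
Units = (FC + target) / CM = (€4,147,100 + €3,660,000) / €106.83 = 73,079.66, so 73,080 spools.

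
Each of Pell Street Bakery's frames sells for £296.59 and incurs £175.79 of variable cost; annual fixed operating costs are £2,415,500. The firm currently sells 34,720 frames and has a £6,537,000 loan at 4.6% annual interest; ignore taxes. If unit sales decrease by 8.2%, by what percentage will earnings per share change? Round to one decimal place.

-23.3%

Contribution at this volume is 34,720 × £120.80 = £4,194,176.00.
EBIT = £4,194,176.00 − £2,415,500 = £1,778,676.00.
After interest of £300,702.00, pre-tax earnings = £1,477,974.00.
Degree of combined leverage = contribution ÷ (EBIT − I) = £4,194,176.00 ÷ £1,477,974.00 = 2.8378.
EPS therefore changes by 2.8378 × (-8.2%) = -23.3%.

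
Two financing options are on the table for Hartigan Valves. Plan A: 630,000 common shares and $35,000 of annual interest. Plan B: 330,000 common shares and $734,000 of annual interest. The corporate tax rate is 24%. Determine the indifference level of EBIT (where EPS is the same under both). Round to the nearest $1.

$1,502,900

Set EPS_A = EPS_B: (EBIT − $35,000)(1 − 0.24) ÷ 630,000 = (EBIT − $734,000)(1 − 0.24) ÷ 330,000.
Cancelling (1 − t) and cross-multiplying: 330,000·(EBIT − 35,000) = 630,000·(EBIT − 734,000).
Solving, EBIT = (734,000·630,000 − 35,000·330,000) / (630,000 − 330,000) = 450,870,000,000 / 300,000 = 1,502,900.00.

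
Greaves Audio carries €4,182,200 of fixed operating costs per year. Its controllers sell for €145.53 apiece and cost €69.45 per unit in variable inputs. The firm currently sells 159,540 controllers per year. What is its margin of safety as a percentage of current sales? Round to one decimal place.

65.5%

Contribution margin per unit = €145.53 − €69.45 = €76.08. Break-even units = €4,182,200 ÷ €76.08 = 54,971.08; break-even revenue = 54,971.08 × €145.53 = €7,999,941.72.
Current sales = 159,540 × €145.53 = €23,217,856.20.
Margin of safety = (€23,217,856.20 − €7,999,941.72) ÷ €23,217,856.20 = 65.5%.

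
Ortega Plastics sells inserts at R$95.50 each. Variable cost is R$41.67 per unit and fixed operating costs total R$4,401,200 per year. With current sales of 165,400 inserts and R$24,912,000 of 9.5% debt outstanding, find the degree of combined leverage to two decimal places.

Total contribution margin = 165,400 × R$53.83 = R$8,903,482.00.
EBIT = R$8,903,482.00 − R$4,401,200 = R$4,502,282.00. Interest = R$2,366,640.00, so EBIT − I = R$2,135,642.00.
Degree of total leverage = total CM / (EBIT − interest) = R$8,903,482.00 / R$2,135,642.00 = 4.1690.

4.17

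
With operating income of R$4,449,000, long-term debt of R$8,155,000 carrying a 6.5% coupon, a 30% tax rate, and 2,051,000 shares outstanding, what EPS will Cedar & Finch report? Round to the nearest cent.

R$1.34

Interest = R$530,075.00, so EBT = R$4,449,000 − R$530,075.00 = R$3,918,925.00.
Net income = R$3,918,925.00 × (1 − 0.30) = R$2,743,247.50.
EPS = R$2,743,247.50 ÷ 2,051,000 = R$1.34.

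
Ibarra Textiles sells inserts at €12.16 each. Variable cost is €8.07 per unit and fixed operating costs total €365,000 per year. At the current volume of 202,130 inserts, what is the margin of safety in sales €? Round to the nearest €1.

Each unit contributes €12.16 − €8.07 = €4.09. Break-even units = €365,000 ÷ €4.09 = 89,242.05; break-even revenue = 89,242.05 × €12.16 = €1,085,183.37.
Actual sales revenue = 202,130 × €12.16 = €2,457,900.80.
Margin of safety = €2,457,900.80 − €1,085,183.37 = €1,372,717.

€1,372,717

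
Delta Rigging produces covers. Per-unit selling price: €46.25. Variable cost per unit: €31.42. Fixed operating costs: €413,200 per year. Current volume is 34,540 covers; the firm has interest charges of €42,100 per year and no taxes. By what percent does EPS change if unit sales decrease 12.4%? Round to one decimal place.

At 34,540 units, contribution = 34,540 × €14.83 = €512,228.20.
EBIT = €512,228.20 − €413,200 = €99,028.20.
After interest of €42,100.00, pre-tax earnings = €56,928.20.
DCL = total CM / (EBIT − I) = €512,228.20 / €56,928.20 = 8.9978.
%ΔEPS = DCL × %ΔSales = 8.9978 × -12.4% = -111.6%.

-111.6%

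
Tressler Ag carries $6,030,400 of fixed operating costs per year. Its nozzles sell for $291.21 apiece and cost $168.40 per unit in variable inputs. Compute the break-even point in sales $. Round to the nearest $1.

$14,299,428

CM per unit = $291.21 − $168.40 = $122.81; CM ratio = $122.81 / $291.21 = 0.4217.
Break-even sales = FC ÷ CM ratio = $6,030,400 × $291.21 / $122.81 = $14,299,428.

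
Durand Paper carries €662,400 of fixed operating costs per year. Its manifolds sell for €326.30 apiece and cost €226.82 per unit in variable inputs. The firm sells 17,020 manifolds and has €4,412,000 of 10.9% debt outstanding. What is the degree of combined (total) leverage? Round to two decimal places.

Contribution at this volume is 17,020 × €99.48 = €1,693,149.60.
Subtracting fixed costs: EBIT = €1,693,149.60 − €662,400 = €1,030,749.60. Interest = €480,908.00, so EBIT − I = €549,841.60.
Degree of total leverage = total CM / (EBIT − interest) = €1,693,149.60 / €549,841.60 = 3.0793.

3.08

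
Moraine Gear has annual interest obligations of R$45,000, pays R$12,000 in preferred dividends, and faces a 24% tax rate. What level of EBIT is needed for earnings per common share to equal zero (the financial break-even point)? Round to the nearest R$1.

Preferred dividends are paid after tax, so their pre-tax equivalent is R$12,000 ÷ (1 − 0.24) = R$15,789.47.
EPS = 0 when EBIT covers interest plus the pre-tax preferred burden: R$45,000 + R$15,789.47 = R$60,789.47.

R$60,789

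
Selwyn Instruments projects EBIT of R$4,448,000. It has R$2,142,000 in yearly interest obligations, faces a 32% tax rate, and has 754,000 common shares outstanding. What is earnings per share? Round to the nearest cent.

Interest = R$2,142,000.00, so EBT = R$4,448,000 − R$2,142,000.00 = R$2,306,000.00.
After tax at 32%: net income = R$2,306,000.00 × 0.68 = R$1,568,080.00.
EPS = R$1,568,080.00 ÷ 754,000 = R$2.08.

R$2.08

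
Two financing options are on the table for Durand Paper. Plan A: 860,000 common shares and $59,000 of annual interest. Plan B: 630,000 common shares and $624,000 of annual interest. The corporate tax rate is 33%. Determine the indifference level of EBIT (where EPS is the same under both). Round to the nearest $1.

At indifference, (EBIT − 59,000)(1 − t)/860,000 = (EBIT − 624,000)(1 − t)/630,000.
Cancelling (1 − t) and cross-multiplying: 630,000·(EBIT − 59,000) = 860,000·(EBIT − 624,000).
EBIT × (860,000 − 630,000) = 624,000 × 860,000 − 59,000 × 630,000 = 499,470,000,000, so EBIT = 499,470,000,000 ÷ 230,000 = 2,171,608.70.

$2,171,609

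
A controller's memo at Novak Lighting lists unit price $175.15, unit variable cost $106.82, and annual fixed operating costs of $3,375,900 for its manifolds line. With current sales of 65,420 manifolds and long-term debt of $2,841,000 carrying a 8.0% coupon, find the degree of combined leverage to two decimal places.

5.16

At 65,420 units, contribution = 65,420 × $68.33 = $4,470,148.60.
Operating income = contribution − fixed costs = $4,470,148.60 − $3,375,900 = $1,094,248.60. Interest = $227,280.00, so EBIT − I = $866,968.60.
Degree of total leverage = total CM / (EBIT − interest) = $4,470,148.60 / $866,968.60 = 5.1561.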